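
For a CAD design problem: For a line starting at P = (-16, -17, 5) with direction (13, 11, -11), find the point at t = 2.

P(t) = P + t·d
  = (-16 + 13·2, -17 + 11·2, 5 + (-11)·2)
  = (-16 + 26, -17 + 22, 5 - 22)
  = (10, 5, -17)

(10, 5, -17)


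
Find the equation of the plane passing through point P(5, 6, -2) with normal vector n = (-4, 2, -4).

The plane through P with normal n = (a, b, c) satisfies n·(r - P) = 0,
i.e. ax + by + cz = a·x₀ + b·y₀ + c·z₀.
d = (-4)·5 + 2·6 + (-4)·(-2)
  = -20 + 12 + 8
  = 0
Equation: -4x + 2y - 4z = 0

-4x + 2y - 4z = 0


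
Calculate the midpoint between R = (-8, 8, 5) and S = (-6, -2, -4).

M = ((x₁+x₂)/2, (y₁+y₂)/2, (z₁+z₂)/2)
  = ((-8 - 6)/2, (8 - 2)/2, (5 - 4)/2)
  = (-14/2, 6/2, 1/2)
  = (-7, 3, 0.5)

(-7, 3, 0.5)


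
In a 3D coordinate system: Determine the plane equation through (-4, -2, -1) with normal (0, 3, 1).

The plane through P with normal n = (a, b, c) satisfies n·(r - P) = 0,
i.e. ax + by + cz = a·x₀ + b·y₀ + c·z₀.
d = 0·(-4) + 3·(-2) + 1·(-1)
  = 0 - 6 - 1
  = -7
Equation: 3y + z = -7

3y + z = -7


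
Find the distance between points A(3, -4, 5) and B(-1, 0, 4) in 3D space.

d = √[(x₂-x₁)² + (y₂-y₁)² + (z₂-z₁)²]
  = √[(-4)² + 4² + (-1)²]
  = √[16 + 16 + 1]
  = √33
  ≈ 5.745

5.745


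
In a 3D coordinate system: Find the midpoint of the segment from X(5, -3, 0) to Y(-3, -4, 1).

M = ((x₁+x₂)/2, (y₁+y₂)/2, (z₁+z₂)/2)
  = ((5 - 3)/2, (-3 - 4)/2, (0 + 1)/2)
  = (2/2, -7/2, 1/2)
  = (1, -3.5, 0.5)

(1, -3.5, 0.5)


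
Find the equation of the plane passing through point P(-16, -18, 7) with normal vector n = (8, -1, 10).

The plane through P with normal n = (a, b, c) satisfies n·(r - P) = 0,
i.e. ax + by + cz = a·x₀ + b·y₀ + c·z₀.
d = 8·(-16) + (-1)·(-18) + 10·7
  = -128 + 18 + 70
  = -40
Equation: 8x - y + 10z = -40

8x - y + 10z = -40


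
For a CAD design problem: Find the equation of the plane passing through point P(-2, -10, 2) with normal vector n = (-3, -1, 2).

The plane through P with normal n = (a, b, c) satisfies n·(r - P) = 0,
i.e. ax + by + cz = a·x₀ + b·y₀ + c·z₀.
d = (-3)·(-2) + (-1)·(-10) + 2·2
  = 6 + 10 + 4
  = 20
Equation: -3x - y + 2z = 20

-3x - y + 2z = 20


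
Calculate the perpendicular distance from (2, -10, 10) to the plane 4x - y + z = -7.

distance = |a·x₀ + b·y₀ + c·z₀ - d| / √(a² + b² + c²)
  = |4·2 + (-1)·(-10) + 1·10 - (-7)| / √(4² + (-1)² + 1²)
  = |8 + 10 + 10 + 7| / √(16 + 1 + 1)
  = |35| / √18
  = 35 / 4.243
  ≈ 8.25

8.25


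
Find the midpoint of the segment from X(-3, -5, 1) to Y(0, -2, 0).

M = ((x₁+x₂)/2, (y₁+y₂)/2, (z₁+z₂)/2)
  = ((-3 + 0)/2, (-5 - 2)/2, (1 + 0)/2)
  = (-3/2, -7/2, 1/2)
  = (-1.5, -3.5, 0.5)

(-1.5, -3.5, 0.5)


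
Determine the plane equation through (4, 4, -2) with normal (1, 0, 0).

The plane through P with normal n = (a, b, c) satisfies n·(r - P) = 0,
i.e. ax + by + cz = a·x₀ + b·y₀ + c·z₀.
d = 1·4 + 0·4 + 0·(-2)
  = 4 + 0 + 0
  = 4
Equation: x = 4

x = 4


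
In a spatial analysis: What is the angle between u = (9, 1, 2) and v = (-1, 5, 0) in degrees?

u·v = 9·(-1) + 1·5 + 2·0 = -9 + 5 + 0 = -4
|u| = √(9² + 1² + 2²) = √86 ≈ 9.274
|v| = √((-1)² + 5² + 0²) = √26 ≈ 5.099
cos θ = (u·v)/(|u||v|) = -4/(9.274·5.099) ≈ -0.08459
θ = arccos(-0.08459) ≈ 94.85°

94.85°


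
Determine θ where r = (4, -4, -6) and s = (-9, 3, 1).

r·s = 4·(-9) + (-4)·3 + (-6)·1 = -36 - 12 - 6 = -54
|r| = √(4² + (-4)² + (-6)²) = √68 ≈ 8.246
|s| = √((-9)² + 3² + 1²) = √91 ≈ 9.539
cos θ = (r·s)/(|r||s|) = -54/(8.246·9.539) ≈ -0.6865
θ = arccos(-0.6865) ≈ 133.4°

133.4°


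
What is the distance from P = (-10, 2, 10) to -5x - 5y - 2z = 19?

distance = |a·x₀ + b·y₀ + c·z₀ - d| / √(a² + b² + c²)
  = |(-5)·(-10) + (-5)·2 + (-2)·10 - 19| / √((-5)² + (-5)² + (-2)²)
  = |50 - 10 - 20 - 19| / √(25 + 25 + 4)
  = |1| / √54
  = 1 / 7.348
  ≈ 0.1361

0.1361


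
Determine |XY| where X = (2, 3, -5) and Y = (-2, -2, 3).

d = √[(x₂-x₁)² + (y₂-y₁)² + (z₂-z₁)²]
  = √[(-4)² + (-5)² + 8²]
  = √[16 + 25 + 64]
  = √105
  ≈ 10.25

10.25


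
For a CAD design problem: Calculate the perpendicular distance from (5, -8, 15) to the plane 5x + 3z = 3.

distance = |a·x₀ + b·y₀ + c·z₀ - d| / √(a² + b² + c²)
  = |5·5 + 0·(-8) + 3·15 - 3| / √(5² + 0² + 3²)
  = |25 + 0 + 45 - 3| / √(25 + 0 + 9)
  = |67| / √34
  = 67 / 5.831
  ≈ 11.49

11.49


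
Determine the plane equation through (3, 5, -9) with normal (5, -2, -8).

The plane through P with normal n = (a, b, c) satisfies n·(r - P) = 0,
i.e. ax + by + cz = a·x₀ + b·y₀ + c·z₀.
d = 5·3 + (-2)·5 + (-8)·(-9)
  = 15 - 10 + 72
  = 77
Equation: 5x - 2y - 8z = 77

5x - 2y - 8z = 77


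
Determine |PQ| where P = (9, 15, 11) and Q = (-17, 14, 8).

d = √[(x₂-x₁)² + (y₂-y₁)² + (z₂-z₁)²]
  = √[(-26)² + (-1)² + (-3)²]
  = √[676 + 1 + 9]
  = √686
  ≈ 26.19

26.19


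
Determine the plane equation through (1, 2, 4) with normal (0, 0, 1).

The plane through P with normal n = (a, b, c) satisfies n·(r - P) = 0,
i.e. ax + by + cz = a·x₀ + b·y₀ + c·z₀.
d = 0·1 + 0·2 + 1·4
  = 0 + 0 + 4
  = 4
Equation: z = 4

z = 4


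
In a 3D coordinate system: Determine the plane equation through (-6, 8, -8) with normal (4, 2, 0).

The plane through P with normal n = (a, b, c) satisfies n·(r - P) = 0,
i.e. ax + by + cz = a·x₀ + b·y₀ + c·z₀.
d = 4·(-6) + 2·8 + 0·(-8)
  = -24 + 16 + 0
  = -8
Equation: 4x + 2y = -8

4x + 2y = -8


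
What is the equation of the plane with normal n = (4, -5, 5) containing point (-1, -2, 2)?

The plane through P with normal n = (a, b, c) satisfies n·(r - P) = 0,
i.e. ax + by + cz = a·x₀ + b·y₀ + c·z₀.
d = 4·(-1) + (-5)·(-2) + 5·2
  = -4 + 10 + 10
  = 16
Equation: 4x - 5y + 5z = 16

4x - 5y + 5z = 16


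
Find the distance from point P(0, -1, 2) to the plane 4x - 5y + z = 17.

distance = |a·x₀ + b·y₀ + c·z₀ - d| / √(a² + b² + c²)
  = |4·0 + (-5)·(-1) + 1·2 - 17| / √(4² + (-5)² + 1²)
  = |0 + 5 + 2 - 17| / √(16 + 25 + 1)
  = |-10| / √42
  = 10 / 6.481
  ≈ 1.543

1.543


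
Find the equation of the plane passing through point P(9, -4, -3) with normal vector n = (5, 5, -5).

The plane through P with normal n = (a, b, c) satisfies n·(r - P) = 0,
i.e. ax + by + cz = a·x₀ + b·y₀ + c·z₀.
d = 5·9 + 5·(-4) + (-5)·(-3)
  = 45 - 20 + 15
  = 40
Equation: 5x + 5y - 5z = 40

5x + 5y - 5z = 40


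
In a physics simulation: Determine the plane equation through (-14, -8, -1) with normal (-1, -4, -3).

The plane through P with normal n = (a, b, c) satisfies n·(r - P) = 0,
i.e. ax + by + cz = a·x₀ + b·y₀ + c·z₀.
d = (-1)·(-14) + (-4)·(-8) + (-3)·(-1)
  = 14 + 32 + 3
  = 49
Equation: -x - 4y - 3z = 49

-x - 4y - 3z = 49


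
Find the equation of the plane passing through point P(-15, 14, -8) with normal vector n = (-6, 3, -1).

The plane through P with normal n = (a, b, c) satisfies n·(r - P) = 0,
i.e. ax + by + cz = a·x₀ + b·y₀ + c·z₀.
d = (-6)·(-15) + 3·14 + (-1)·(-8)
  = 90 + 42 + 8
  = 140
Equation: -6x + 3y - z = 140

-6x + 3y - z = 140


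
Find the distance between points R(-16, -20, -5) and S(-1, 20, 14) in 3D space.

d = √[(x₂-x₁)² + (y₂-y₁)² + (z₂-z₁)²]
  = √[15² + 40² + 19²]
  = √[225 + 1600 + 361]
  = √2186
  ≈ 46.75

46.75


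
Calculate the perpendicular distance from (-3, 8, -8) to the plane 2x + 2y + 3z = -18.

distance = |a·x₀ + b·y₀ + c·z₀ - d| / √(a² + b² + c²)
  = |2·(-3) + 2·8 + 3·(-8) - (-18)| / √(2² + 2² + 3²)
  = |-6 + 16 - 24 + 18| / √(4 + 4 + 9)
  = |4| / √17
  = 4 / 4.123
  ≈ 0.9701

0.9701


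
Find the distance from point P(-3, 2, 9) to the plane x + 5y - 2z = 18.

distance = |a·x₀ + b·y₀ + c·z₀ - d| / √(a² + b² + c²)
  = |1·(-3) + 5·2 + (-2)·9 - 18| / √(1² + 5² + (-2)²)
  = |-3 + 10 - 18 - 18| / √(1 + 25 + 4)
  = |-29| / √30
  = 29 / 5.477
  ≈ 5.295

5.295


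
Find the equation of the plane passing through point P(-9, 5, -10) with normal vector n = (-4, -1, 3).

The plane through P with normal n = (a, b, c) satisfies n·(r - P) = 0,
i.e. ax + by + cz = a·x₀ + b·y₀ + c·z₀.
d = (-4)·(-9) + (-1)·5 + 3·(-10)
  = 36 - 5 - 30
  = 1
Equation: -4x - y + 3z = 1

-4x - y + 3z = 1


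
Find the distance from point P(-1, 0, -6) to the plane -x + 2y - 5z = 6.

distance = |a·x₀ + b·y₀ + c·z₀ - d| / √(a² + b² + c²)
  = |(-1)·(-1) + 2·0 + (-5)·(-6) - 6| / √((-1)² + 2² + (-5)²)
  = |1 + 0 + 30 - 6| / √(1 + 4 + 25)
  = |25| / √30
  = 25 / 5.477
  ≈ 4.564

4.564


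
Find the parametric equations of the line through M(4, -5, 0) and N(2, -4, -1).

Direction vector d = N - M = (2 - 4, -4 + 5, -1 + 0) = (-2, 1, -1)
Parametric form r = M + t·d:
x = 4 - 2t, y = -5 + t, z = 0 - t

x = 4 - 2t, y = -5 + t, z = 0 - t


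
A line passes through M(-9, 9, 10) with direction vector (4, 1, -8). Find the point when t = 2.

P(t) = M + t·d
  = (-9 + 4·2, 9 + 1·2, 10 + (-8)·2)
  = (-9 + 8, 9 + 2, 10 - 16)
  = (-1, 11, -6)

(-1, 11, -6)


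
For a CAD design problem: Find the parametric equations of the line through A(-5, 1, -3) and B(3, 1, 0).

Direction vector d = B - A = (3 + 5, 1 - 1, 0 + 3) = (8, 0, 3)
Parametric form r = A + t·d:
x = -5 + 8t, y = 1, z = -3 + 3t

x = -5 + 8t, y = 1, z = -3 + 3t


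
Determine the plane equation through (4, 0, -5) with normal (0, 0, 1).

The plane through P with normal n = (a, b, c) satisfies n·(r - P) = 0,
i.e. ax + by + cz = a·x₀ + b·y₀ + c·z₀.
d = 0·4 + 0·0 + 1·(-5)
  = 0 + 0 - 5
  = -5
Equation: z = -5

z = -5


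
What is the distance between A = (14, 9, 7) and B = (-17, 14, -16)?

d = √[(x₂-x₁)² + (y₂-y₁)² + (z₂-z₁)²]
  = √[(-31)² + 5² + (-23)²]
  = √[961 + 25 + 529]
  = √1515
  ≈ 38.92

38.92


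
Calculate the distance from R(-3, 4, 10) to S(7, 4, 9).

d = √[(x₂-x₁)² + (y₂-y₁)² + (z₂-z₁)²]
  = √[10² + 0² + (-1)²]
  = √[100 + 0 + 1]
  = √101
  ≈ 10.05

10.05


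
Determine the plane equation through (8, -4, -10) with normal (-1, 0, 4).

The plane through P with normal n = (a, b, c) satisfies n·(r - P) = 0,
i.e. ax + by + cz = a·x₀ + b·y₀ + c·z₀.
d = (-1)·8 + 0·(-4) + 4·(-10)
  = -8 + 0 - 40
  = -48
Equation: -x + 4z = -48

-x + 4z = -48


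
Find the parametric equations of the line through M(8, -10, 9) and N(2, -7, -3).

Direction vector d = N - M = (2 - 8, -7 + 10, -3 - 9) = (-6, 3, -12)
Parametric form r = M + t·d:
x = 8 - 6t, y = -10 + 3t, z = 9 - 12t

x = 8 - 6t, y = -10 + 3t, z = 9 - 12t


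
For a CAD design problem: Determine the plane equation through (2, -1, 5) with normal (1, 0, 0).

The plane through P with normal n = (a, b, c) satisfies n·(r - P) = 0,
i.e. ax + by + cz = a·x₀ + b·y₀ + c·z₀.
d = 1·2 + 0·(-1) + 0·5
  = 2 + 0 + 0
  = 2
Equation: x = 2

x = 2


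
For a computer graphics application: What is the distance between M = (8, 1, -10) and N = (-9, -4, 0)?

d = √[(x₂-x₁)² + (y₂-y₁)² + (z₂-z₁)²]
  = √[(-17)² + (-5)² + 10²]
  = √[289 + 25 + 100]
  = √414
  ≈ 20.35

20.35


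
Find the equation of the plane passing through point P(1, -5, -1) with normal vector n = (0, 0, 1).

The plane through P with normal n = (a, b, c) satisfies n·(r - P) = 0,
i.e. ax + by + cz = a·x₀ + b·y₀ + c·z₀.
d = 0·1 + 0·(-5) + 1·(-1)
  = 0 + 0 - 1
  = -1
Equation: z = -1

z = -1


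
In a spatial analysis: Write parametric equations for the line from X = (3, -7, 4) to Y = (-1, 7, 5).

Direction vector d = Y - X = (-1 - 3, 7 + 7, 5 - 4) = (-4, 14, 1)
Parametric form r = X + t·d:
x = 3 - 4t, y = -7 + 14t, z = 4 + t

x = 3 - 4t, y = -7 + 14t, z = 4 + t


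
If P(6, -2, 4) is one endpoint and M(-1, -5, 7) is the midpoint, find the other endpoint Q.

Q = 2M - P
  = (2·(-1) - 6, 2·(-5) - (-2), 2·7 - 4)
  = (-2 - 6, -10 + 2, 14 - 4)
  = (-8, -8, 10)

(-8, -8, 10)


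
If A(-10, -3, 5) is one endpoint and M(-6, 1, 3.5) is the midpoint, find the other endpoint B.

B = 2M - A
  = (2·(-6) - (-10), 2·1 - (-3), 2·3.5 - 5)
  = (-12 + 10, 2 + 3, 7 - 5)
  = (-2, 5, 2)

(-2, 5, 2)


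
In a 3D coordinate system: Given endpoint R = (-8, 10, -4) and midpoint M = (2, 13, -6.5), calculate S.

S = 2M - R
  = (2·2 - (-8), 2·13 - 10, 2·(-6.5) - (-4))
  = (4 + 8, 26 - 10, -13 + 4)
  = (12, 16, -9)

(12, 16, -9)


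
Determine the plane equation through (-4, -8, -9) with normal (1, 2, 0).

The plane through P with normal n = (a, b, c) satisfies n·(r - P) = 0,
i.e. ax + by + cz = a·x₀ + b·y₀ + c·z₀.
d = 1·(-4) + 2·(-8) + 0·(-9)
  = -4 - 16 + 0
  = -20
Equation: x + 2y = -20

x + 2y = -20


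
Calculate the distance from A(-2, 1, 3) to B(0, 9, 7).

d = √[(x₂-x₁)² + (y₂-y₁)² + (z₂-z₁)²]
  = √[2² + 8² + 4²]
  = √[4 + 64 + 16]
  = √84
  ≈ 9.165

9.165


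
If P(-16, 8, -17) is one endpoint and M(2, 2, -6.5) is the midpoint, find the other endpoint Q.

Q = 2M - P
  = (2·2 - (-16), 2·2 - 8, 2·(-6.5) - (-17))
  = (4 + 16, 4 - 8, -13 + 17)
  = (20, -4, 4)

(20, -4, 4)


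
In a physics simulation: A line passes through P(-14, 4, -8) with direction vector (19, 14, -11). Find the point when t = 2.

P(t) = P + t·d
  = (-14 + 19·2, 4 + 14·2, -8 + (-11)·2)
  = (-14 + 38, 4 + 28, -8 - 22)
  = (24, 32, -30)

(24, 32, -30)


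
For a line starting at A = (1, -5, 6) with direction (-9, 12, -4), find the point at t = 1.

P(t) = A + t·d
  = (1 + (-9)·1, -5 + 12·1, 6 + (-4)·1)
  = (1 - 9, -5 + 12, 6 - 4)
  = (-8, 7, 2)

(-8, 7, 2)


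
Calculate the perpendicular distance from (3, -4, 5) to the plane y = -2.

distance = |a·x₀ + b·y₀ + c·z₀ - d| / √(a² + b² + c²)
  = |0·3 + 1·(-4) + 0·5 - (-2)| / √(0² + 1² + 0²)
  = |0 - 4 + 0 + 2| / √(0 + 1 + 0)
  = |-2| / √1
  = 2 / 1
  ≈ 2

2


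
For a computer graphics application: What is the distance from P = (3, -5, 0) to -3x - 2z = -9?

distance = |a·x₀ + b·y₀ + c·z₀ - d| / √(a² + b² + c²)
  = |(-3)·3 + 0·(-5) + (-2)·0 - (-9)| / √((-3)² + 0² + (-2)²)
  = |-9 + 0 + 0 + 9| / √(9 + 0 + 4)
  = |0| / √13
  = 0 / 3.606
  ≈ 0

0


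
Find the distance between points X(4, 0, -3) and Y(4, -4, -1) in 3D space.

d = √[(x₂-x₁)² + (y₂-y₁)² + (z₂-z₁)²]
  = √[0² + (-4)² + 2²]
  = √[0 + 16 + 4]
  = √20
  ≈ 4.472

4.472


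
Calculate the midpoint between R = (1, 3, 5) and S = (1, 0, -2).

M = ((x₁+x₂)/2, (y₁+y₂)/2, (z₁+z₂)/2)
  = ((1 + 1)/2, (3 + 0)/2, (5 - 2)/2)
  = (2/2, 3/2, 3/2)
  = (1, 1.5, 1.5)

(1, 1.5, 1.5)


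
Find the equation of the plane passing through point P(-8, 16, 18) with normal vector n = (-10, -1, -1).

The plane through P with normal n = (a, b, c) satisfies n·(r - P) = 0,
i.e. ax + by + cz = a·x₀ + b·y₀ + c·z₀.
d = (-10)·(-8) + (-1)·16 + (-1)·18
  = 80 - 16 - 18
  = 46
Equation: -10x - y - z = 46

-10x - y - z = 46


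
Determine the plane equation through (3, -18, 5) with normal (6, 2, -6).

The plane through P with normal n = (a, b, c) satisfies n·(r - P) = 0,
i.e. ax + by + cz = a·x₀ + b·y₀ + c·z₀.
d = 6·3 + 2·(-18) + (-6)·5
  = 18 - 36 - 30
  = -48
Equation: 6x + 2y - 6z = -48

6x + 2y - 6z = -48


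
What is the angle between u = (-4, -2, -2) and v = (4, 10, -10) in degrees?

u·v = (-4)·4 + (-2)·10 + (-2)·(-10) = -16 - 20 + 20 = -16
|u| = √((-4)² + (-2)² + (-2)²) = √24 ≈ 4.899
|v| = √(4² + 10² + (-10)²) = √216 ≈ 14.7
cos θ = (u·v)/(|u||v|) = -16/(4.899·14.7) ≈ -0.2222
θ = arccos(-0.2222) ≈ 102.8°

102.8°


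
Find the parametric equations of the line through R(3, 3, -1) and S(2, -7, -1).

Direction vector d = S - R = (2 - 3, -7 - 3, -1 + 1) = (-1, -10, 0)
Parametric form r = R + t·d:
x = 3 - t, y = 3 - 10t, z = -1

x = 3 - t, y = 3 - 10t, z = -1


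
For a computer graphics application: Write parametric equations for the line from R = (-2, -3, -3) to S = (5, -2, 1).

Direction vector d = S - R = (5 + 2, -2 + 3, 1 + 3) = (7, 1, 4)
Parametric form r = R + t·d:
x = -2 + 7t, y = -3 + t, z = -3 + 4t

x = -2 + 7t, y = -3 + t, z = -3 + 4t


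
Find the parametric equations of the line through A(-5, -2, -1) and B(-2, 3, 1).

Direction vector d = B - A = (-2 + 5, 3 + 2, 1 + 1) = (3, 5, 2)
Parametric form r = A + t·d:
x = -5 + 3t, y = -2 + 5t, z = -1 + 2t

x = -5 + 3t, y = -2 + 5t, z = -1 + 2t


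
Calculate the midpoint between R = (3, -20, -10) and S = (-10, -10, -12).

M = ((x₁+x₂)/2, (y₁+y₂)/2, (z₁+z₂)/2)
  = ((3 - 10)/2, (-20 - 10)/2, (-10 - 12)/2)
  = (-7/2, -30/2, -22/2)
  = (-3.5, -15, -11)

(-3.5, -15, -11)


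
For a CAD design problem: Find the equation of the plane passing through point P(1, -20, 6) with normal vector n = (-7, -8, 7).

The plane through P with normal n = (a, b, c) satisfies n·(r - P) = 0,
i.e. ax + by + cz = a·x₀ + b·y₀ + c·z₀.
d = (-7)·1 + (-8)·(-20) + 7·6
  = -7 + 160 + 42
  = 195
Equation: -7x - 8y + 7z = 195

-7x - 8y + 7z = 195


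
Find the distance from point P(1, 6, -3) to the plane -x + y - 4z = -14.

distance = |a·x₀ + b·y₀ + c·z₀ - d| / √(a² + b² + c²)
  = |(-1)·1 + 1·6 + (-4)·(-3) - (-14)| / √((-1)² + 1² + (-4)²)
  = |-1 + 6 + 12 + 14| / √(1 + 1 + 16)
  = |31| / √18
  = 31 / 4.243
  ≈ 7.307

7.307


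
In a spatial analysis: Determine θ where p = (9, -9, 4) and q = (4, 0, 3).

p·q = 9·4 + (-9)·0 + 4·3 = 36 + 0 + 12 = 48
|p| = √(9² + (-9)² + 4²) = √178 ≈ 13.34
|q| = √(4² + 0² + 3²) = √25 ≈ 5
cos θ = (p·q)/(|p||q|) = 48/(13.34·5) ≈ 0.7196
θ = arccos(0.7196) ≈ 43.98°

43.98°


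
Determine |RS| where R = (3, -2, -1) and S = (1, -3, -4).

d = √[(x₂-x₁)² + (y₂-y₁)² + (z₂-z₁)²]
  = √[(-2)² + (-1)² + (-3)²]
  = √[4 + 1 + 9]
  = √14
  ≈ 3.742

3.742


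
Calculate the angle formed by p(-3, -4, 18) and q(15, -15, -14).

p·q = (-3)·15 + (-4)·(-15) + 18·(-14) = -45 + 60 - 252 = -237
|p| = √((-3)² + (-4)² + 18²) = √349 ≈ 18.68
|q| = √(15² + (-15)² + (-14)²) = √646 ≈ 25.42
cos θ = (p·q)/(|p||q|) = -237/(18.68·25.42) ≈ -0.4991
θ = arccos(-0.4991) ≈ 119.9°

119.9°


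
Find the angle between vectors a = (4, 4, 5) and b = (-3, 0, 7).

a·b = 4·(-3) + 4·0 + 5·7 = -12 + 0 + 35 = 23
|a| = √(4² + 4² + 5²) = √57 ≈ 7.55
|b| = √((-3)² + 0² + 7²) = √58 ≈ 7.616
cos θ = (a·b)/(|a||b|) = 23/(7.55·7.616) ≈ 0.4
θ = arccos(0.4) ≈ 66.42°

66.42°


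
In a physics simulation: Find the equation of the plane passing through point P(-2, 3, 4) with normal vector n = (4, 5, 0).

The plane through P with normal n = (a, b, c) satisfies n·(r - P) = 0,
i.e. ax + by + cz = a·x₀ + b·y₀ + c·z₀.
d = 4·(-2) + 5·3 + 0·4
  = -8 + 15 + 0
  = 7
Equation: 4x + 5y = 7

4x + 5y = 7


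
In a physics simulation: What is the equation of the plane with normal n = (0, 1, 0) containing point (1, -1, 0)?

The plane through P with normal n = (a, b, c) satisfies n·(r - P) = 0,
i.e. ax + by + cz = a·x₀ + b·y₀ + c·z₀.
d = 0·1 + 1·(-1) + 0·0
  = 0 - 1 + 0
  = -1
Equation: y = -1

y = -1


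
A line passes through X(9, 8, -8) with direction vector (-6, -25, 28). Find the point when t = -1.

P(t) = X + t·d
  = (9 + (-6)·(-1), 8 + (-25)·(-1), -8 + 28·(-1))
  = (9 + 6, 8 + 25, -8 - 28)
  = (15, 33, -36)

(15, 33, -36)


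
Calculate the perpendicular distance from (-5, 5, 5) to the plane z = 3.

distance = |a·x₀ + b·y₀ + c·z₀ - d| / √(a² + b² + c²)
  = |0·(-5) + 0·5 + 1·5 - 3| / √(0² + 0² + 1²)
  = |0 + 0 + 5 - 3| / √(0 + 0 + 1)
  = |2| / √1
  = 2 / 1
  ≈ 2

2


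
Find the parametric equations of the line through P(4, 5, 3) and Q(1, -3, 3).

Direction vector d = Q - P = (1 - 4, -3 - 5, 3 - 3) = (-3, -8, 0)
Parametric form r = P + t·d:
x = 4 - 3t, y = 5 - 8t, z = 3

x = 4 - 3t, y = 5 - 8t, z = 3


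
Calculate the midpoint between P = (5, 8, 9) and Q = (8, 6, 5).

M = ((x₁+x₂)/2, (y₁+y₂)/2, (z₁+z₂)/2)
  = ((5 + 8)/2, (8 + 6)/2, (9 + 5)/2)
  = (13/2, 14/2, 14/2)
  = (6.5, 7, 7)

(6.5, 7, 7)


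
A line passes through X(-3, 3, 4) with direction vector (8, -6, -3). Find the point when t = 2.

P(t) = X + t·d
  = (-3 + 8·2, 3 + (-6)·2, 4 + (-3)·2)
  = (-3 + 16, 3 - 12, 4 - 6)
  = (13, -9, -2)

(13, -9, -2)


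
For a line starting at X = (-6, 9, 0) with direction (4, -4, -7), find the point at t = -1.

P(t) = X + t·d
  = (-6 + 4·(-1), 9 + (-4)·(-1), 0 + (-7)·(-1))
  = (-6 - 4, 9 + 4, 0 + 7)
  = (-10, 13, 7)

(-10, 13, 7)


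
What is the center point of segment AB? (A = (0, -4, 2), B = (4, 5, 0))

M = ((x₁+x₂)/2, (y₁+y₂)/2, (z₁+z₂)/2)
  = ((0 + 4)/2, (-4 + 5)/2, (2 + 0)/2)
  = (4/2, 1/2, 2/2)
  = (2, 0.5, 1)

(2, 0.5, 1)


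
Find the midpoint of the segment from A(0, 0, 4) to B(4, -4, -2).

M = ((x₁+x₂)/2, (y₁+y₂)/2, (z₁+z₂)/2)
  = ((0 + 4)/2, (0 - 4)/2, (4 - 2)/2)
  = (4/2, -4/2, 2/2)
  = (2, -2, 1)

(2, -2, 1)


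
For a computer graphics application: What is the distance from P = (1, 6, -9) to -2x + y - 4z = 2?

distance = |a·x₀ + b·y₀ + c·z₀ - d| / √(a² + b² + c²)
  = |(-2)·1 + 1·6 + (-4)·(-9) - 2| / √((-2)² + 1² + (-4)²)
  = |-2 + 6 + 36 - 2| / √(4 + 1 + 16)
  = |38| / √21
  = 38 / 4.583
  ≈ 8.292

8.292


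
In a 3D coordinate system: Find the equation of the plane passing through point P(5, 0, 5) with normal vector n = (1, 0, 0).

The plane through P with normal n = (a, b, c) satisfies n·(r - P) = 0,
i.e. ax + by + cz = a·x₀ + b·y₀ + c·z₀.
d = 1·5 + 0·0 + 0·5
  = 5 + 0 + 0
  = 5
Equation: x = 5

x = 5


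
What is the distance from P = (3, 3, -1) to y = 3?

distance = |a·x₀ + b·y₀ + c·z₀ - d| / √(a² + b² + c²)
  = |0·3 + 1·3 + 0·(-1) - 3| / √(0² + 1² + 0²)
  = |0 + 3 + 0 - 3| / √(0 + 1 + 0)
  = |0| / √1
  = 0 / 1
  ≈ 0

0


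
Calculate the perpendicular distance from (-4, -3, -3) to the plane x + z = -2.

distance = |a·x₀ + b·y₀ + c·z₀ - d| / √(a² + b² + c²)
  = |1·(-4) + 0·(-3) + 1·(-3) - (-2)| / √(1² + 0² + 1²)
  = |-4 + 0 - 3 + 2| / √(1 + 0 + 1)
  = |-5| / √2
  = 5 / 1.414
  ≈ 3.536

3.536


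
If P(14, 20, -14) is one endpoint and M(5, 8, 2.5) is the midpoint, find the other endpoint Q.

Q = 2M - P
  = (2·5 - 14, 2·8 - 20, 2·2.5 - (-14))
  = (10 - 14, 16 - 20, 5 + 14)
  = (-4, -4, 19)

(-4, -4, 19)


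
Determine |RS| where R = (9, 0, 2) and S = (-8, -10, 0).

d = √[(x₂-x₁)² + (y₂-y₁)² + (z₂-z₁)²]
  = √[(-17)² + (-10)² + (-2)²]
  = √[289 + 100 + 4]
  = √393
  ≈ 19.82

19.82


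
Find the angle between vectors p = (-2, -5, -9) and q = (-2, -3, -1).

p·q = (-2)·(-2) + (-5)·(-3) + (-9)·(-1) = 4 + 15 + 9 = 28
|p| = √((-2)² + (-5)² + (-9)²) = √110 ≈ 10.49
|q| = √((-2)² + (-3)² + (-1)²) = √14 ≈ 3.742
cos θ = (p·q)/(|p||q|) = 28/(10.49·3.742) ≈ 0.7135
θ = arccos(0.7135) ≈ 44.48°

44.48°


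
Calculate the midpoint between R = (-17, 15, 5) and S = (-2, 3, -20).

M = ((x₁+x₂)/2, (y₁+y₂)/2, (z₁+z₂)/2)
  = ((-17 - 2)/2, (15 + 3)/2, (5 - 20)/2)
  = (-19/2, 18/2, -15/2)
  = (-9.5, 9, -7.5)

(-9.5, 9, -7.5)


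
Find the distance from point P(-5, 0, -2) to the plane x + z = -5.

distance = |a·x₀ + b·y₀ + c·z₀ - d| / √(a² + b² + c²)
  = |1·(-5) + 0·0 + 1·(-2) - (-5)| / √(1² + 0² + 1²)
  = |-5 + 0 - 2 + 5| / √(1 + 0 + 1)
  = |-2| / √2
  = 2 / 1.414
  ≈ 1.414

1.414


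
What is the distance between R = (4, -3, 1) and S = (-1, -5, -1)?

d = √[(x₂-x₁)² + (y₂-y₁)² + (z₂-z₁)²]
  = √[(-5)² + (-2)² + (-2)²]
  = √[25 + 4 + 4]
  = √33
  ≈ 5.745

5.745


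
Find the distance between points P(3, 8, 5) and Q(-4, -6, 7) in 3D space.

d = √[(x₂-x₁)² + (y₂-y₁)² + (z₂-z₁)²]
  = √[(-7)² + (-14)² + 2²]
  = √[49 + 196 + 4]
  = √249
  ≈ 15.78

15.78


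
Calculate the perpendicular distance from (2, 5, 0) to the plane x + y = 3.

distance = |a·x₀ + b·y₀ + c·z₀ - d| / √(a² + b² + c²)
  = |1·2 + 1·5 + 0·0 - 3| / √(1² + 1² + 0²)
  = |2 + 5 + 0 - 3| / √(1 + 1 + 0)
  = |4| / √2
  = 4 / 1.414
  ≈ 2.828

2.828


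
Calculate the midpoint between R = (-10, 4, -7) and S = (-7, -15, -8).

M = ((x₁+x₂)/2, (y₁+y₂)/2, (z₁+z₂)/2)
  = ((-10 - 7)/2, (4 - 15)/2, (-7 - 8)/2)
  = (-17/2, -11/2, -15/2)
  = (-8.5, -5.5, -7.5)

(-8.5, -5.5, -7.5)


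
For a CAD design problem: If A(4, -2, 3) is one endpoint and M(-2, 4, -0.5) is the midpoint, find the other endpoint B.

B = 2M - A
  = (2·(-2) - 4, 2·4 - (-2), 2·(-0.5) - 3)
  = (-4 - 4, 8 + 2, -1 - 3)
  = (-8, 10, -4)

(-8, 10, -4)


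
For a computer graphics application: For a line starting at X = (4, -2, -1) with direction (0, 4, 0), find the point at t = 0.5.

P(t) = X + t·d
  = (4 + 0·0.5, -2 + 4·0.5, -1 + 0·0.5)
  = (4 + 0, -2 + 2, -1 + 0)
  = (4, 0, -1)

(4, 0, -1)


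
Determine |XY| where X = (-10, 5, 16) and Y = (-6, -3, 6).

d = √[(x₂-x₁)² + (y₂-y₁)² + (z₂-z₁)²]
  = √[4² + (-8)² + (-10)²]
  = √[16 + 64 + 100]
  = √180
  ≈ 13.42

13.42


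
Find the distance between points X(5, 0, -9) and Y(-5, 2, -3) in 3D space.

d = √[(x₂-x₁)² + (y₂-y₁)² + (z₂-z₁)²]
  = √[(-10)² + 2² + 6²]
  = √[100 + 4 + 36]
  = √140
  ≈ 11.83

11.83


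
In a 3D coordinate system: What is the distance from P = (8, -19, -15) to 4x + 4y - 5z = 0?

distance = |a·x₀ + b·y₀ + c·z₀ - d| / √(a² + b² + c²)
  = |4·8 + 4·(-19) + (-5)·(-15) - 0| / √(4² + 4² + (-5)²)
  = |32 - 76 + 75 + 0| / √(16 + 16 + 25)
  = |31| / √57
  = 31 / 7.55
  ≈ 4.106

4.106


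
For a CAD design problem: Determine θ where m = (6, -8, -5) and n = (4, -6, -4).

m·n = 6·4 + (-8)·(-6) + (-5)·(-4) = 24 + 48 + 20 = 92
|m| = √(6² + (-8)² + (-5)²) = √125 ≈ 11.18
|n| = √(4² + (-6)² + (-4)²) = √68 ≈ 8.246
cos θ = (m·n)/(|m||n|) = 92/(11.18·8.246) ≈ 0.9979
θ = arccos(0.9979) ≈ 3.731°

3.731°


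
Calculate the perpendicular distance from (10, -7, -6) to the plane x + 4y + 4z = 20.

distance = |a·x₀ + b·y₀ + c·z₀ - d| / √(a² + b² + c²)
  = |1·10 + 4·(-7) + 4·(-6) - 20| / √(1² + 4² + 4²)
  = |10 - 28 - 24 - 20| / √(1 + 16 + 16)
  = |-62| / √33
  = 62 / 5.745
  ≈ 10.79

10.79


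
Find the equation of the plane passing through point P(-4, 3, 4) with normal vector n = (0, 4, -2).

The plane through P with normal n = (a, b, c) satisfies n·(r - P) = 0,
i.e. ax + by + cz = a·x₀ + b·y₀ + c·z₀.
d = 0·(-4) + 4·3 + (-2)·4
  = 0 + 12 - 8
  = 4
Equation: 4y - 2z = 4

4y - 2z = 4


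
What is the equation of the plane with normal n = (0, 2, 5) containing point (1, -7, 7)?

The plane through P with normal n = (a, b, c) satisfies n·(r - P) = 0,
i.e. ax + by + cz = a·x₀ + b·y₀ + c·z₀.
d = 0·1 + 2·(-7) + 5·7
  = 0 - 14 + 35
  = 21
Equation: 2y + 5z = 21

2y + 5z = 21


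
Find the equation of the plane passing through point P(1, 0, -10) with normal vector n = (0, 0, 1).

The plane through P with normal n = (a, b, c) satisfies n·(r - P) = 0,
i.e. ax + by + cz = a·x₀ + b·y₀ + c·z₀.
d = 0·1 + 0·0 + 1·(-10)
  = 0 + 0 - 10
  = -10
Equation: z = -10

z = -10


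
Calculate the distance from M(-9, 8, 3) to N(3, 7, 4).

d = √[(x₂-x₁)² + (y₂-y₁)² + (z₂-z₁)²]
  = √[12² + (-1)² + 1²]
  = √[144 + 1 + 1]
  = √146
  ≈ 12.08

12.08


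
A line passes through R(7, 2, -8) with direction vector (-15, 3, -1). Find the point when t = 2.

P(t) = R + t·d
  = (7 + (-15)·2, 2 + 3·2, -8 + (-1)·2)
  = (7 - 30, 2 + 6, -8 - 2)
  = (-23, 8, -10)

(-23, 8, -10)


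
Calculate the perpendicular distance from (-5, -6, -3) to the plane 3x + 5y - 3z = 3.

distance = |a·x₀ + b·y₀ + c·z₀ - d| / √(a² + b² + c²)
  = |3·(-5) + 5·(-6) + (-3)·(-3) - 3| / √(3² + 5² + (-3)²)
  = |-15 - 30 + 9 - 3| / √(9 + 25 + 9)
  = |-39| / √43
  = 39 / 6.557
  ≈ 5.947

5.947


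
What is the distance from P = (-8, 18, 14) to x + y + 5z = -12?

distance = |a·x₀ + b·y₀ + c·z₀ - d| / √(a² + b² + c²)
  = |1·(-8) + 1·18 + 5·14 - (-12)| / √(1² + 1² + 5²)
  = |-8 + 18 + 70 + 12| / √(1 + 1 + 25)
  = |92| / √27
  = 92 / 5.196
  ≈ 17.71

17.71


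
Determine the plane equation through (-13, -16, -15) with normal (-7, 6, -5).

The plane through P with normal n = (a, b, c) satisfies n·(r - P) = 0,
i.e. ax + by + cz = a·x₀ + b·y₀ + c·z₀.
d = (-7)·(-13) + 6·(-16) + (-5)·(-15)
  = 91 - 96 + 75
  = 70
Equation: -7x + 6y - 5z = 70

-7x + 6y - 5z = 70


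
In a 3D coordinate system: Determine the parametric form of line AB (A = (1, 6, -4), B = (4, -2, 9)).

Direction vector d = B - A = (4 - 1, -2 - 6, 9 + 4) = (3, -8, 13)
Parametric form r = A + t·d:
x = 1 + 3t, y = 6 - 8t, z = -4 + 13t

x = 1 + 3t, y = 6 - 8t, z = -4 + 13t


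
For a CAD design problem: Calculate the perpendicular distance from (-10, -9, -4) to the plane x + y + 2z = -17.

distance = |a·x₀ + b·y₀ + c·z₀ - d| / √(a² + b² + c²)
  = |1·(-10) + 1·(-9) + 2·(-4) - (-17)| / √(1² + 1² + 2²)
  = |-10 - 9 - 8 + 17| / √(1 + 1 + 4)
  = |-10| / √6
  = 10 / 2.449
  ≈ 4.082

4.082


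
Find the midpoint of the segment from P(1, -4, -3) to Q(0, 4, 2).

M = ((x₁+x₂)/2, (y₁+y₂)/2, (z₁+z₂)/2)
  = ((1 + 0)/2, (-4 + 4)/2, (-3 + 2)/2)
  = (1/2, 0/2, -1/2)
  = (0.5, 0, -0.5)

(0.5, 0, -0.5)


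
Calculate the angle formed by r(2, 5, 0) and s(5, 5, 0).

r·s = 2·5 + 5·5 + 0·0 = 10 + 25 + 0 = 35
|r| = √(2² + 5² + 0²) = √29 ≈ 5.385
|s| = √(5² + 5² + 0²) = √50 ≈ 7.071
cos θ = (r·s)/(|r||s|) = 35/(5.385·7.071) ≈ 0.9191
θ = arccos(0.9191) ≈ 23.2°

23.2°


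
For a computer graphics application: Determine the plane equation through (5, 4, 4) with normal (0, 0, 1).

The plane through P with normal n = (a, b, c) satisfies n·(r - P) = 0,
i.e. ax + by + cz = a·x₀ + b·y₀ + c·z₀.
d = 0·5 + 0·4 + 1·4
  = 0 + 0 + 4
  = 4
Equation: z = 4

z = 4


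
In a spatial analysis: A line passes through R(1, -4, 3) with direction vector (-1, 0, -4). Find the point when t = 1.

P(t) = R + t·d
  = (1 + (-1)·1, -4 + 0·1, 3 + (-4)·1)
  = (1 - 1, -4 + 0, 3 - 4)
  = (0, -4, -1)

(0, -4, -1)


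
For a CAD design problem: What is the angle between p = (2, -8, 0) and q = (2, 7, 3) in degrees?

p·q = 2·2 + (-8)·7 + 0·3 = 4 - 56 + 0 = -52
|p| = √(2² + (-8)² + 0²) = √68 ≈ 8.246
|q| = √(2² + 7² + 3²) = √62 ≈ 7.874
cos θ = (p·q)/(|p||q|) = -52/(8.246·7.874) ≈ -0.8009
θ = arccos(-0.8009) ≈ 143.2°

143.2°


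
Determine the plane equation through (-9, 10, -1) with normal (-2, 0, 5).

The plane through P with normal n = (a, b, c) satisfies n·(r - P) = 0,
i.e. ax + by + cz = a·x₀ + b·y₀ + c·z₀.
d = (-2)·(-9) + 0·10 + 5·(-1)
  = 18 + 0 - 5
  = 13
Equation: -2x + 5z = 13

-2x + 5z = 13


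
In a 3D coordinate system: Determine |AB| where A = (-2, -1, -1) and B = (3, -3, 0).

d = √[(x₂-x₁)² + (y₂-y₁)² + (z₂-z₁)²]
  = √[5² + (-2)² + 1²]
  = √[25 + 4 + 1]
  = √30
  ≈ 5.477

5.477


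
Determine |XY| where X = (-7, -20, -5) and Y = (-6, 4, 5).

d = √[(x₂-x₁)² + (y₂-y₁)² + (z₂-z₁)²]
  = √[1² + 24² + 10²]
  = √[1 + 576 + 100]
  = √677
  ≈ 26.02

26.02


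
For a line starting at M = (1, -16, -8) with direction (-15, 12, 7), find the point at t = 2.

P(t) = M + t·d
  = (1 + (-15)·2, -16 + 12·2, -8 + 7·2)
  = (1 - 30, -16 + 24, -8 + 14)
  = (-29, 8, 6)

(-29, 8, 6)


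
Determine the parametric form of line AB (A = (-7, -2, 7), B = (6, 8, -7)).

Direction vector d = B - A = (6 + 7, 8 + 2, -7 - 7) = (13, 10, -14)
Parametric form r = A + t·d:
x = -7 + 13t, y = -2 + 10t, z = 7 - 14t

x = -7 + 13t, y = -2 + 10t, z = 7 - 14t


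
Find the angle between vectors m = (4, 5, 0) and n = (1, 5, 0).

m·n = 4·1 + 5·5 + 0·0 = 4 + 25 + 0 = 29
|m| = √(4² + 5² + 0²) = √41 ≈ 6.403
|n| = √(1² + 5² + 0²) = √26 ≈ 5.099
cos θ = (m·n)/(|m||n|) = 29/(6.403·5.099) ≈ 0.8882
θ = arccos(0.8882) ≈ 27.35°

27.35°


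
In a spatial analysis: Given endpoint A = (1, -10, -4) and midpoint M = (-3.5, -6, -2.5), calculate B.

B = 2M - A
  = (2·(-3.5) - 1, 2·(-6) - (-10), 2·(-2.5) - (-4))
  = (-7 - 1, -12 + 10, -5 + 4)
  = (-8, -2, -1)

(-8, -2, -1)


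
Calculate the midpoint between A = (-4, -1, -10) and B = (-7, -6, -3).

M = ((x₁+x₂)/2, (y₁+y₂)/2, (z₁+z₂)/2)
  = ((-4 - 7)/2, (-1 - 6)/2, (-10 - 3)/2)
  = (-11/2, -7/2, -13/2)
  = (-5.5, -3.5, -6.5)

(-5.5, -3.5, -6.5)


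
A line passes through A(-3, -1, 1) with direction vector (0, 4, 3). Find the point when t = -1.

P(t) = A + t·d
  = (-3 + 0·(-1), -1 + 4·(-1), 1 + 3·(-1))
  = (-3 + 0, -1 - 4, 1 - 3)
  = (-3, -5, -2)

(-3, -5, -2)


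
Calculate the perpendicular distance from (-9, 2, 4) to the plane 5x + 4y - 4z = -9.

distance = |a·x₀ + b·y₀ + c·z₀ - d| / √(a² + b² + c²)
  = |5·(-9) + 4·2 + (-4)·4 - (-9)| / √(5² + 4² + (-4)²)
  = |-45 + 8 - 16 + 9| / √(25 + 16 + 16)
  = |-44| / √57
  = 44 / 7.55
  ≈ 5.828

5.828


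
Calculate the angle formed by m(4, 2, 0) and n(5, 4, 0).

m·n = 4·5 + 2·4 + 0·0 = 20 + 8 + 0 = 28
|m| = √(4² + 2² + 0²) = √20 ≈ 4.472
|n| = √(5² + 4² + 0²) = √41 ≈ 6.403
cos θ = (m·n)/(|m||n|) = 28/(4.472·6.403) ≈ 0.9778
θ = arccos(0.9778) ≈ 12.09°

12.09°


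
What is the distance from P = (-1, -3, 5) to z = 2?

distance = |a·x₀ + b·y₀ + c·z₀ - d| / √(a² + b² + c²)
  = |0·(-1) + 0·(-3) + 1·5 - 2| / √(0² + 0² + 1²)
  = |0 + 0 + 5 - 2| / √(0 + 0 + 1)
  = |3| / √1
  = 3 / 1
  ≈ 3

3


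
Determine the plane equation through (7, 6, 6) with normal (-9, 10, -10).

The plane through P with normal n = (a, b, c) satisfies n·(r - P) = 0,
i.e. ax + by + cz = a·x₀ + b·y₀ + c·z₀.
d = (-9)·7 + 10·6 + (-10)·6
  = -63 + 60 - 60
  = -63
Equation: -9x + 10y - 10z = -63

-9x + 10y - 10z = -63


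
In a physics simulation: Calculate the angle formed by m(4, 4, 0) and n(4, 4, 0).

m·n = 4·4 + 4·4 + 0·0 = 16 + 16 + 0 = 32
|m| = √(4² + 4² + 0²) = √32 ≈ 5.657
|n| = √(4² + 4² + 0²) = √32 ≈ 5.657
cos θ = (m·n)/(|m||n|) = 32/(5.657·5.657) ≈ 1
θ = arccos(1) ≈ 0°

0°


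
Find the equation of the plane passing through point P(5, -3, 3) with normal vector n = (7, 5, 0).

The plane through P with normal n = (a, b, c) satisfies n·(r - P) = 0,
i.e. ax + by + cz = a·x₀ + b·y₀ + c·z₀.
d = 7·5 + 5·(-3) + 0·3
  = 35 - 15 + 0
  = 20
Equation: 7x + 5y = 20

7x + 5y = 20


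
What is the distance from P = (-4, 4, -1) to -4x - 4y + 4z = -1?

distance = |a·x₀ + b·y₀ + c·z₀ - d| / √(a² + b² + c²)
  = |(-4)·(-4) + (-4)·4 + 4·(-1) - (-1)| / √((-4)² + (-4)² + 4²)
  = |16 - 16 - 4 + 1| / √(16 + 16 + 16)
  = |-3| / √48
  = 3 / 6.928
  ≈ 0.433

0.433


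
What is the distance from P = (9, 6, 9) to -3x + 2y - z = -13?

distance = |a·x₀ + b·y₀ + c·z₀ - d| / √(a² + b² + c²)
  = |(-3)·9 + 2·6 + (-1)·9 - (-13)| / √((-3)² + 2² + (-1)²)
  = |-27 + 12 - 9 + 13| / √(9 + 4 + 1)
  = |-11| / √14
  = 11 / 3.742
  ≈ 2.94

2.94


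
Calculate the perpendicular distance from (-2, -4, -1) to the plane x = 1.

distance = |a·x₀ + b·y₀ + c·z₀ - d| / √(a² + b² + c²)
  = |1·(-2) + 0·(-4) + 0·(-1) - 1| / √(1² + 0² + 0²)
  = |-2 + 0 + 0 - 1| / √(1 + 0 + 0)
  = |-3| / √1
  = 3 / 1
  ≈ 3

3


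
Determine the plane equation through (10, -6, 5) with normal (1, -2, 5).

The plane through P with normal n = (a, b, c) satisfies n·(r - P) = 0,
i.e. ax + by + cz = a·x₀ + b·y₀ + c·z₀.
d = 1·10 + (-2)·(-6) + 5·5
  = 10 + 12 + 25
  = 47
Equation: x - 2y + 5z = 47

x - 2y + 5z = 47


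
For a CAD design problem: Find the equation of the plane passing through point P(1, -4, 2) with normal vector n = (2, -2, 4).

The plane through P with normal n = (a, b, c) satisfies n·(r - P) = 0,
i.e. ax + by + cz = a·x₀ + b·y₀ + c·z₀.
d = 2·1 + (-2)·(-4) + 4·2
  = 2 + 8 + 8
  = 18
Equation: 2x - 2y + 4z = 18

2x - 2y + 4z = 18


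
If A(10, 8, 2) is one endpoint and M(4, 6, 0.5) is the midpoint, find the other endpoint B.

B = 2M - A
  = (2·4 - 10, 2·6 - 8, 2·0.5 - 2)
  = (8 - 10, 12 - 8, 1 - 2)
  = (-2, 4, -1)

(-2, 4, -1)


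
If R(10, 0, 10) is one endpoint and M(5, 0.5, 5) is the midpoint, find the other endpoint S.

S = 2M - R
  = (2·5 - 10, 2·0.5 - 0, 2·5 - 10)
  = (10 - 10, 1 + 0, 10 - 10)
  = (0, 1, 0)

(0, 1, 0)


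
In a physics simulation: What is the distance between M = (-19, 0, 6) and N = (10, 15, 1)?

d = √[(x₂-x₁)² + (y₂-y₁)² + (z₂-z₁)²]
  = √[29² + 15² + (-5)²]
  = √[841 + 225 + 25]
  = √1091
  ≈ 33.03

33.03


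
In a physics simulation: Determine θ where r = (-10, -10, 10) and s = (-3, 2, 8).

r·s = (-10)·(-3) + (-10)·2 + 10·8 = 30 - 20 + 80 = 90
|r| = √((-10)² + (-10)² + 10²) = √300 ≈ 17.32
|s| = √((-3)² + 2² + 8²) = √77 ≈ 8.775
cos θ = (r·s)/(|r||s|) = 90/(17.32·8.775) ≈ 0.5922
θ = arccos(0.5922) ≈ 53.69°

53.69°


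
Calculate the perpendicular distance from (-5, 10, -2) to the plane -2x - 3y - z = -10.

distance = |a·x₀ + b·y₀ + c·z₀ - d| / √(a² + b² + c²)
  = |(-2)·(-5) + (-3)·10 + (-1)·(-2) - (-10)| / √((-2)² + (-3)² + (-1)²)
  = |10 - 30 + 2 + 10| / √(4 + 9 + 1)
  = |-8| / √14
  = 8 / 3.742
  ≈ 2.138

2.138


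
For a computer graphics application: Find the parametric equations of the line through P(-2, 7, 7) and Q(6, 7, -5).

Direction vector d = Q - P = (6 + 2, 7 - 7, -5 - 7) = (8, 0, -12)
Parametric form r = P + t·d:
x = -2 + 8t, y = 7, z = 7 - 12t

x = -2 + 8t, y = 7, z = 7 - 12t


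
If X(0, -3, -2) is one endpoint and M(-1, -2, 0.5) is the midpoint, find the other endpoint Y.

Y = 2M - X
  = (2·(-1) - 0, 2·(-2) - (-3), 2·0.5 - (-2))
  = (-2 + 0, -4 + 3, 1 + 2)
  = (-2, -1, 3)

(-2, -1, 3)


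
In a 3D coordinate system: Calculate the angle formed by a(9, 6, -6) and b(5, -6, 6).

a·b = 9·5 + 6·(-6) + (-6)·6 = 45 - 36 - 36 = -27
|a| = √(9² + 6² + (-6)²) = √153 ≈ 12.37
|b| = √(5² + (-6)² + 6²) = √97 ≈ 9.849
cos θ = (a·b)/(|a||b|) = -27/(12.37·9.849) ≈ -0.2216
θ = arccos(-0.2216) ≈ 102.8°

102.8°


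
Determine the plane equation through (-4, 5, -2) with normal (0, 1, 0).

The plane through P with normal n = (a, b, c) satisfies n·(r - P) = 0,
i.e. ax + by + cz = a·x₀ + b·y₀ + c·z₀.
d = 0·(-4) + 1·5 + 0·(-2)
  = 0 + 5 + 0
  = 5
Equation: y = 5

y = 5


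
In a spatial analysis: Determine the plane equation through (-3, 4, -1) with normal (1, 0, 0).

The plane through P with normal n = (a, b, c) satisfies n·(r - P) = 0,
i.e. ax + by + cz = a·x₀ + b·y₀ + c·z₀.
d = 1·(-3) + 0·4 + 0·(-1)
  = -3 + 0 + 0
  = -3
Equation: x = -3

x = -3


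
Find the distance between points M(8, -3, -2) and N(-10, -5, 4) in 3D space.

d = √[(x₂-x₁)² + (y₂-y₁)² + (z₂-z₁)²]
  = √[(-18)² + (-2)² + 6²]
  = √[324 + 4 + 36]
  = √364
  ≈ 19.08

19.08
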